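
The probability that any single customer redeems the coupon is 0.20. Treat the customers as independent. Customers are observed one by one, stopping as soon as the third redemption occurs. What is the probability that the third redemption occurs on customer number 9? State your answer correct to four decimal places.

0.0587

Y = trial on which the third success occurs; negative binomial, r=3, p=0.20.
P(Y=9) = C(8,2) · p^3 · (1−p)^6
= 28 · 0.008 · 0.26214 = 0.058720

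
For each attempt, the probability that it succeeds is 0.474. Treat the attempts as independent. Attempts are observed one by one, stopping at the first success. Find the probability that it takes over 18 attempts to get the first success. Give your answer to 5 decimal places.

Y = number of attempts to the first success; geometric, p = 0.474.
P(Y > 18) = P(first 18 all fail) = (1−p)^18 = 0.0000095

0.00001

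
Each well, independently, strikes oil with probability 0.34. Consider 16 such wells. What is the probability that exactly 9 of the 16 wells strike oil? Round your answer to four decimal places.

0.0379

X ~ Binomial(n=16, p=0.34).
P(X=9) = C(16,9) · p^9 · (1−p)^7
= 11440 · 6.0717e-05 · 0.054552 = 0.037892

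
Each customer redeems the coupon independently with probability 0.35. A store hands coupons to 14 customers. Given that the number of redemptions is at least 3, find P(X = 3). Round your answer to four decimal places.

0.1491

X ~ Binomial(14, 0.35). Want P(X=3 | X≥3) = P(X=3) / P(X≥3).
P(X=3) = C(14,3)·0.35^3·0.65^11 = 0.136569
P(X≥3) = 1 − 0.002403 − 0.018116 − 0.063407 = 0.916073
Ratio = 0.136569 / 0.916073 = 0.149081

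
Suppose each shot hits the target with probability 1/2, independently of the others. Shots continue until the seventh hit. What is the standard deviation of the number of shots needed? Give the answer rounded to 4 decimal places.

3.7417

Y = total shots until the seventh success; negative binomial with r=7, p=0.50.
SD(Y) = √[r(1−p)/p²] = √(14.000000) = 3.741657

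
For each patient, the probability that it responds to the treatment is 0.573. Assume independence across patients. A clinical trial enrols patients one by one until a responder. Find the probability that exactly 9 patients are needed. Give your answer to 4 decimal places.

0.0006

Geometric (trials to first success), p = 0.573.
P(Y = 9) = (1−p)^8 · p = 0.0011052 · 0.573 = 0.000633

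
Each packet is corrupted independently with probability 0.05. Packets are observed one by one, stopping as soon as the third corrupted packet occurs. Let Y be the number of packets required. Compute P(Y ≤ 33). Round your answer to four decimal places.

Finishing within 33 packets ⇔ at least 3 successes in the first 33. With X ~ Binomial(33, 0.05), P(Y ≤ 33) = 1 − P(X ≤ 2).
  k=0: C(33,0)·0.05^0·0.95^33 = 0.184026
  k=1: C(33,1)·0.05^1·0.95^32 = 0.319624
  k=2: C(33,2)·0.05^2·0.95^31 = 0.269157
1 − 0.772807 = 0.227193

0.2272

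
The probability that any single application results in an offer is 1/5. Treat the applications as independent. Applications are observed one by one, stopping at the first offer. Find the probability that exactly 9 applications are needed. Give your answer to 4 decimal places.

0.0336

Geometric (trials to first success), p = 0.20.
P(Y = 9) = (1−p)^8 · p = 0.16777 · 0.20 = 0.033554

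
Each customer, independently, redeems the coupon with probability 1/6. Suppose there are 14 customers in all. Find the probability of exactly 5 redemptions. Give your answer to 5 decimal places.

0.04990

X ~ Binomial(n=14, p=0.166667).
P(X=5) = C(14,5) · p^5 · (1−p)^9
= 2002 · 0.0001286 · 0.19381 = 0.0498972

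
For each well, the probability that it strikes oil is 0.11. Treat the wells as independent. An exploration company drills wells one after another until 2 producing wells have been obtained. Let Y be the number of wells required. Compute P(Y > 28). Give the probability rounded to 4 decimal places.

Needing more than 28 wells ⇔ fewer than 2 successes in the first 28. With X ~ Binomial(28, 0.11), P(Y > 28) = P(X ≤ 1).
  k=0: C(28,0)·0.11^0·0.89^28 = 0.038275
  k=1: C(28,1)·0.11^1·0.89^27 = 0.132459
P(X ≤ 1) = 0.170734

0.1707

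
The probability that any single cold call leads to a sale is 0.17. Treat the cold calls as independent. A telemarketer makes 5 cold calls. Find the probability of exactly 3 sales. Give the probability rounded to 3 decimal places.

0.034

X ~ Binomial(n=5, p=0.17).
P(X=3) = C(5,3) · p^3 · (1−p)^2
= 10 · 0.004913 · 0.6889 = 0.03385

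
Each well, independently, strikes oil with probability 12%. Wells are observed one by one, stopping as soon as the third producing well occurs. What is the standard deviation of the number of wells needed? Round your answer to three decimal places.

Y = total wells until the third success; negative binomial with r=3, p=0.12.
SD(Y) = √[r(1−p)/p²] = √(183.33333) = 13.54006

13.540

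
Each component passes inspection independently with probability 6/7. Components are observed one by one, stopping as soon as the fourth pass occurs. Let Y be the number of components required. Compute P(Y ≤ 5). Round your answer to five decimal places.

0.84822

Finishing within 5 components ⇔ at least 4 successes in the first 5. With X ~ Binomial(5, 0.857143), P(Y ≤ 5) = 1 − P(X ≤ 3).
  k=0: C(5,0)·0.857143^0·0.142857^5 = 0.0000595
  k=1: C(5,1)·0.857143^1·0.142857^4 = 0.0017850
  k=2: C(5,2)·0.857143^2·0.142857^3 = 0.0214196
  k=3: C(5,3)·0.857143^3·0.142857^2 = 0.1285179
1 − 0.1517820 = 0.8482180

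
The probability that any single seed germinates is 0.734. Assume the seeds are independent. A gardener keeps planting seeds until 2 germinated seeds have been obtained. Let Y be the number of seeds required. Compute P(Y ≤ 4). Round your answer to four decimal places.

0.9397

Finishing within 4 seeds ⇔ at least 2 successes in the first 4. With X ~ Binomial(4, 0.734), P(Y ≤ 4) = 1 − P(X ≤ 1).
  k=0: C(4,0)·0.734^0·0.266^4 = 0.005006
  k=1: C(4,1)·0.734^1·0.266^3 = 0.055259
1 − 0.060265 = 0.939735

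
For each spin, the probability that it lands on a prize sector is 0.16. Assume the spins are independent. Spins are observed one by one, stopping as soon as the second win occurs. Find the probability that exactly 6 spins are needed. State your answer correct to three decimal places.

Y = trial on which the second success occurs; negative binomial, r=2, p=0.16.
P(Y=6) = C(5,1) · p^2 · (1−p)^4
= 5 · 0.0256 · 0.49787 = 0.06373

0.064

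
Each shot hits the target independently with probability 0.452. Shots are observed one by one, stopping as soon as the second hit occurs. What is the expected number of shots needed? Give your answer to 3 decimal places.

4.425

Y = total shots until the second success; negative binomial with r=2, p=0.452.
E[Y] = r / p = 2 / 0.452 = 4.42478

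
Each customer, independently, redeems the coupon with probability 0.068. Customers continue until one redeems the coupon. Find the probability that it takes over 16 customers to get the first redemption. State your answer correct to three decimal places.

0.324

Y = number of customers to the first success; geometric, p = 0.068.
P(Y > 16) = P(first 16 all fail) = (1−p)^16 = 0.32408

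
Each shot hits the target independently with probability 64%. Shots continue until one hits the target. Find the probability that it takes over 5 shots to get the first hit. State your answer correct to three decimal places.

0.006

Y = number of shots to the first success; geometric, p = 0.64.
P(Y > 5) = P(first 5 all fail) = (1−p)^5 = 0.00605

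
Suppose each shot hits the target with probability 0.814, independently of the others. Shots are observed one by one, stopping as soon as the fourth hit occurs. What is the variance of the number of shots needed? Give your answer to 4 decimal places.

Y = total shots until the fourth success; negative binomial with r=4, p=0.814.
Var(Y) = r(1−p)/p² = 4·0.186 / 0.814² = 1.122856

1.1229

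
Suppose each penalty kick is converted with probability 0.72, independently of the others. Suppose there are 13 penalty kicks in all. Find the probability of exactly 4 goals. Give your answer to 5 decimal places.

0.00203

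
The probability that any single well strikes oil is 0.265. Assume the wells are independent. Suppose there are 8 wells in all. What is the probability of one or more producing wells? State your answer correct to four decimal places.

0.9148

P(at least one) = 1 − P(none) = 1 − (1 − 0.265)^8
= 1 − 0.085172 = 0.914828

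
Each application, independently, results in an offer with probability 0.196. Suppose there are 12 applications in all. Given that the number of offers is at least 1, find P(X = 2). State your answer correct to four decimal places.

X ~ Binomial(12, 0.196). Want P(X=2 | X≥1) = P(X=2) / P(X≥1).
P(X=2) = C(12,2)·0.196^2·0.804^10 = 0.286165
P(X≥1) = 1 − 0.072958 = 0.927042
Ratio = 0.286165 / 0.927042 = 0.308686

0.3087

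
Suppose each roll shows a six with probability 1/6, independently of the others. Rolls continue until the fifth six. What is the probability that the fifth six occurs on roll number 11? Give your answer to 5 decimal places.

Y = trial on which the fifth success occurs; negative binomial, r=5, p=0.166667.
P(Y=11) = C(10,4) · p^5 · (1−p)^6
= 210 · 0.0001286 · 0.3349 = 0.0090443

0.00904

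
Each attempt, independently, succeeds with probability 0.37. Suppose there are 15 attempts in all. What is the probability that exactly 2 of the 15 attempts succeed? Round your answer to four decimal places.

X ~ Binomial(n=15, p=0.37).
P(X=2) = C(15,2) · p^2 · (1−p)^13
= 105 · 0.1369 · 0.0024628 = 0.035401

0.0354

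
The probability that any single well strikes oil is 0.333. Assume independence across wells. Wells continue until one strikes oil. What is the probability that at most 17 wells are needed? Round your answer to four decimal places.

0.9990

Y = number of wells to the first success; geometric, p = 0.333.
P(Y ≤ 17) = 1 − (1−p)^17 = 1 − 0.001024 = 0.998976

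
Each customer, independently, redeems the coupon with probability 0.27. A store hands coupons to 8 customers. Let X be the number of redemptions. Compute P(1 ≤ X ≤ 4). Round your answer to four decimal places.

X ~ Binomial(8, 0.27); P(1 ≤ X ≤ 4) = Σ C(8,k) p^k (1−p)^(8−k) over k:
  k=1: C(8,1)·0.27^1·0.73^7 = 0.238624
  k=2: C(8,2)·0.27^2·0.73^6 = 0.308903
  k=3: C(8,3)·0.27^3·0.73^5 = 0.228504
  k=4: C(8,4)·0.27^4·0.73^4 = 0.105644
Total = 0.881675

0.8817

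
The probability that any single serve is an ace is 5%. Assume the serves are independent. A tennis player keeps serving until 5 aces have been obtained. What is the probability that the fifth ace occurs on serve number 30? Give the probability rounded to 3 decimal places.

0.002

Y = trial on which the fifth success occurs; negative binomial, r=5, p=0.05.
P(Y=30) = C(29,4) · p^5 · (1−p)^25
= 23751 · 3.125e-07 · 0.27739 = 0.00206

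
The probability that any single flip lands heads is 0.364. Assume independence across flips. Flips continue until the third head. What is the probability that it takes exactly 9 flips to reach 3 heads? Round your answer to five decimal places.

Y = trial on which the third success occurs; negative binomial, r=3, p=0.364.
P(Y=9) = C(8,2) · p^3 · (1−p)^6
= 28 · 0.048229 · 0.066182 = 0.0893727

0.08937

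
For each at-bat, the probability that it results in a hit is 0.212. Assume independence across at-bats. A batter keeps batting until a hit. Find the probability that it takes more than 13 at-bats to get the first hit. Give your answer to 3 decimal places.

0.045

Y = number of at-bats to the first success; geometric, p = 0.212.
P(Y > 13) = P(first 13 all fail) = (1−p)^13 = 0.04517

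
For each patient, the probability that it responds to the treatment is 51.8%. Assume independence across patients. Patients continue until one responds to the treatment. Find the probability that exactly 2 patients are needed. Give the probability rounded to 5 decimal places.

Geometric (trials to first success), p = 0.518.
P(Y = 2) = (1−p)^1 · p = 0.482 · 0.518 = 0.2496760

0.24968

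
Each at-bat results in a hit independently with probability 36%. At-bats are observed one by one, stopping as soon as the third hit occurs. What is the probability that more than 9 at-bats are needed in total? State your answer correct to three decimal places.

0.314

Needing more than 9 at-bats ⇔ fewer than 3 successes in the first 9. With X ~ Binomial(9, 0.36), P(Y > 9) = P(X ≤ 2).
  k=0: C(9,0)·0.36^0·0.64^9 = 0.01801
  k=1: C(9,1)·0.36^1·0.64^8 = 0.09120
  k=2: C(9,2)·0.36^2·0.64^7 = 0.20520
P(X ≤ 2) = 0.31441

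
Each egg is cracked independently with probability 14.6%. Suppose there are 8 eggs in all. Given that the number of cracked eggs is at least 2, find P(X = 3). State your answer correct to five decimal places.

X ~ Binomial(8, 0.146). Want P(X=3 | X≥2) = P(X=3) / P(X≥2).
P(X=3) = C(8,3)·0.146^3·0.854^5 = 0.0791655
P(X≥2) = 1 − 0.2829196 − 0.3869438 = 0.3301366
Ratio = 0.0791655 / 0.3301366 = 0.2397962

0.23980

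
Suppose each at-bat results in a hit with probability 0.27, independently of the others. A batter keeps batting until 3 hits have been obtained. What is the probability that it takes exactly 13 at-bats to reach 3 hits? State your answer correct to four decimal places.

0.0558

Y = trial on which the third success occurs; negative binomial, r=3, p=0.27.
P(Y=13) = C(12,2) · p^3 · (1−p)^10
= 66 · 0.019683 · 0.042976 = 0.055830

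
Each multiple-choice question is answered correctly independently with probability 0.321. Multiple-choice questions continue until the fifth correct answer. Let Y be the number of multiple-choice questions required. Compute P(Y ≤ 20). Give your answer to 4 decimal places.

Finishing within 20 multiple-choice questions ⇔ at least 5 successes in the first 20. With X ~ Binomial(20, 0.321), P(Y ≤ 20) = 1 − P(X ≤ 4).
  k=0: C(20,0)·0.321^0·0.679^20 = 0.000434
  k=1: C(20,1)·0.321^1·0.679^19 = 0.004103
  k=2: C(20,2)·0.321^2·0.679^18 = 0.018426
  k=3: C(20,3)·0.321^3·0.679^17 = 0.052264
  k=4: C(20,4)·0.321^4·0.679^16 = 0.105010
1 − 0.180236 = 0.819764

0.8198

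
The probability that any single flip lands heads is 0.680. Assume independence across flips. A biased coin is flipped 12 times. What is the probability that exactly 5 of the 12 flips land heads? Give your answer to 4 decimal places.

0.0396

X ~ Binomial(n=12, p=0.68).
P(X=5) = C(12,5) · p^5 · (1−p)^7
= 792 · 0.14539 · 0.0003436 = 0.039566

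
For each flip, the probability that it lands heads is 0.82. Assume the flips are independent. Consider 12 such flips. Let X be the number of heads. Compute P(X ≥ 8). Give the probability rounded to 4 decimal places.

X ~ Binomial(12, 0.82); P(X ≥ 8) = Σ C(12,k) p^k (1−p)^(12−k) over k:
  k=8: C(12,8)·0.82^8·0.18^4 = 0.106220
  k=9: C(12,9)·0.82^9·0.18^3 = 0.215063
  k=10: C(12,10)·0.82^10·0.18^2 = 0.293919
  k=11: C(12,11)·0.82^11·0.18^1 = 0.243448
  k=12: C(12,12)·0.82^12·0.18^0 = 0.092420
Total = 0.951069

0.9511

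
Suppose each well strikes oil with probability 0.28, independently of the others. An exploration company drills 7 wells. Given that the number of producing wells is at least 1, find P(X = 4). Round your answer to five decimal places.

0.08925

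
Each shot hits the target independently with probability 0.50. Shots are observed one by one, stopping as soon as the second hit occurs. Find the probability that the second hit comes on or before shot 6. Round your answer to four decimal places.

0.8906

Finishing within 6 shots ⇔ at least 2 successes in the first 6. With X ~ Binomial(6, 0.50), P(Y ≤ 6) = 1 − P(X ≤ 1).
  k=0: C(6,0)·0.50^0·0.50^6 = 0.015625
  k=1: C(6,1)·0.50^1·0.50^5 = 0.093750
1 − 0.109375 = 0.890625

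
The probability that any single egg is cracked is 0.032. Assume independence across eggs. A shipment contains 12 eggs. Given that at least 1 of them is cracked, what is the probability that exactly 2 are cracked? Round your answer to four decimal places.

X ~ Binomial(12, 0.032). Want P(X=2 | X≥1) = P(X=2) / P(X≥1).
P(X=2) = C(12,2)·0.032^2·0.968^10 = 0.048820
P(X≥1) = 1 − 0.676868 = 0.323132
Ratio = 0.048820 / 0.323132 = 0.151084

0.1511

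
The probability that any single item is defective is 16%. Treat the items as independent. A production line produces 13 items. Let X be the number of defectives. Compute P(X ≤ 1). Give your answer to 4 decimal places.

0.3604

X ~ Binomial(13, 0.16); P(X ≤ 1) = Σ C(13,k) p^k (1−p)^(13−k) over k:
  k=0: C(13,0)·0.16^0·0.84^13 = 0.103665
  k=1: C(13,1)·0.16^1·0.84^12 = 0.256693
Total = 0.360358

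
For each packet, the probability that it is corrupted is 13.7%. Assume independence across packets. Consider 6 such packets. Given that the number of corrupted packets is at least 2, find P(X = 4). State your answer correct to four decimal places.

X ~ Binomial(6, 0.137). Want P(X=4 | X≥2) = P(X=4) / P(X≥2).
P(X=4) = C(6,4)·0.137^4·0.863^2 = 0.003935
P(X≥2) = 1 − 0.413109 − 0.393483 = 0.193408
Ratio = 0.003935 / 0.193408 = 0.020348

0.0203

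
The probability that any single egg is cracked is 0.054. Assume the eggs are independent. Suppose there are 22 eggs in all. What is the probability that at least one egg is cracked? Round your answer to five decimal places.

0.70515

P(at least one) = 1 − P(none) = 1 − (1 − 0.054)^22
= 1 − 0.2948526 = 0.7051474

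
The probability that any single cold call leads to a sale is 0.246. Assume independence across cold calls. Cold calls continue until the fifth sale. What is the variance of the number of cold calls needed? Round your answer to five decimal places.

62.29757

Y = total cold calls until the fifth success; negative binomial with r=5, p=0.246.
Var(Y) = r(1−p)/p² = 5·0.754 / 0.246² = 62.2975742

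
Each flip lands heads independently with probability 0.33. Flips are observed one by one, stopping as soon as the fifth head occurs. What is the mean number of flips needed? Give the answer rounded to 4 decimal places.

15.1515

Y = total flips until the fifth success; negative binomial with r=5, p=0.33.
E[Y] = r / p = 5 / 0.33 = 15.151515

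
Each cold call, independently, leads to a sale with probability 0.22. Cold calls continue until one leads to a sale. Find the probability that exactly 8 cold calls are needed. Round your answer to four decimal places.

Geometric (trials to first success), p = 0.22.
P(Y = 8) = (1−p)^7 · p = 0.17566 · 0.22 = 0.038644

0.0386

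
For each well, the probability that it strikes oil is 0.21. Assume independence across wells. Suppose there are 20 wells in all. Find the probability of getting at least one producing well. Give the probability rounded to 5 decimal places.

0.99104

P(at least one) = 1 − P(none) = 1 − (1 − 0.21)^20
= 1 − 0.0089648 = 0.9910352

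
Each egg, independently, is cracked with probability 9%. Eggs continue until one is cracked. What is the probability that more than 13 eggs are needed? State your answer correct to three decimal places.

Y = number of eggs to the first success; geometric, p = 0.09.
P(Y > 13) = P(first 13 all fail) = (1−p)^13 = 0.29345

0.293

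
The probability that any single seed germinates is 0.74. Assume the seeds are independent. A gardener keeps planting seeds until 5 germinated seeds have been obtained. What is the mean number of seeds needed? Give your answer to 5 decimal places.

Y = total seeds until the fifth success; negative binomial with r=5, p=0.74.
E[Y] = r / p = 5 / 0.74 = 6.7567568

6.75676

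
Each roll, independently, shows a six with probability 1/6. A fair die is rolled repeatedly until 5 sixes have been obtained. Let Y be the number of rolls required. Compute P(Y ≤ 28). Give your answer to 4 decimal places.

Finishing within 28 rolls ⇔ at least 5 successes in the first 28. With X ~ Binomial(28, 0.166667), P(Y ≤ 28) = 1 − P(X ≤ 4).
  k=0: C(28,0)·0.166667^0·0.833333^28 = 0.006066
  k=1: C(28,1)·0.166667^1·0.833333^27 = 0.033971
  k=2: C(28,2)·0.166667^2·0.833333^26 = 0.091723
  k=3: C(28,3)·0.166667^3·0.833333^25 = 0.158986
  k=4: C(28,4)·0.166667^4·0.833333^24 = 0.198733
1 − 0.489479 = 0.510521

0.5105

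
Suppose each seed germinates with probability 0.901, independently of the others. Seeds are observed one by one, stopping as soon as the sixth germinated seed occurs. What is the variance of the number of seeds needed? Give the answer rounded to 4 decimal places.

0.7317

Y = total seeds until the sixth success; negative binomial with r=6, p=0.901.
Var(Y) = r(1−p)/p² = 6·0.099 / 0.901² = 0.731706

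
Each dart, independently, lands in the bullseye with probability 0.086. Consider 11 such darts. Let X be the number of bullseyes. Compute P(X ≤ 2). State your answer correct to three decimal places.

X ~ Binomial(11, 0.086); P(X ≤ 2) = Σ C(11,k) p^k (1−p)^(11−k) over k:
  k=0: C(11,0)·0.086^0·0.914^11 = 0.37188
  k=1: C(11,1)·0.086^1·0.914^10 = 0.38490
  k=2: C(11,2)·0.086^2·0.914^9 = 0.18108
Total = 0.93787

0.938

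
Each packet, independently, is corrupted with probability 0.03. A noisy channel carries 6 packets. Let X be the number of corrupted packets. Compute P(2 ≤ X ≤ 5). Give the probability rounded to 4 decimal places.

0.0125

X ~ Binomial(6, 0.03); P(2 ≤ X ≤ 5) = Σ C(6,k) p^k (1−p)^(6−k) over k:
  k=2: C(6,2)·0.03^2·0.97^4 = 0.011951
  k=3: C(6,3)·0.03^3·0.97^3 = 0.000493
  k=4: C(6,4)·0.03^4·0.97^2 = 0.000011
  k=5: C(6,5)·0.03^5·0.97^1 = 0.000000
Total = 0.012456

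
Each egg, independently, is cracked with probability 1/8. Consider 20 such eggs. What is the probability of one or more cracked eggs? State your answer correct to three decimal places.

0.931

P(at least one) = 1 − P(none) = 1 − (1 − 0.125)^20
= 1 − 0.06921 = 0.93079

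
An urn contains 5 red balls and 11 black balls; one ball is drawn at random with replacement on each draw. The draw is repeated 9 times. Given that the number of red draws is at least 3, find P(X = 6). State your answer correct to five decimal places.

0.04459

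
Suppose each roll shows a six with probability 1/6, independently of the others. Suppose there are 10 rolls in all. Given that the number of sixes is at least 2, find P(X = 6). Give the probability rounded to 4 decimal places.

0.0042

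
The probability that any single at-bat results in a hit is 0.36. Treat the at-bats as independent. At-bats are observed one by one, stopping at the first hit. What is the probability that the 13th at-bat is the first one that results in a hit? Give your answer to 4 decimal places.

Geometric (trials to first success), p = 0.36.
P(Y = 13) = (1−p)^12 · p = 0.0047224 · 0.36 = 0.001700

0.0017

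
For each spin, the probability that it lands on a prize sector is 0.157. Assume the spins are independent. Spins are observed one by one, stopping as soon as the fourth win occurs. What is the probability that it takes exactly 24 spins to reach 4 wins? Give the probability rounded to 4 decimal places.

0.0353

Y = trial on which the fourth success occurs; negative binomial, r=4, p=0.157.
P(Y=24) = C(23,3) · p^4 · (1−p)^20
= 1771 · 0.00060757 · 0.032851 = 0.035348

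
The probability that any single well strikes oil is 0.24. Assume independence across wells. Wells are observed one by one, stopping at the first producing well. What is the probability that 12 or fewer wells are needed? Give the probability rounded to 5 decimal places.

Y = number of wells to the first success; geometric, p = 0.24.
P(Y ≤ 12) = 1 − (1−p)^12 = 1 − 0.0371333 = 0.9628667

0.96287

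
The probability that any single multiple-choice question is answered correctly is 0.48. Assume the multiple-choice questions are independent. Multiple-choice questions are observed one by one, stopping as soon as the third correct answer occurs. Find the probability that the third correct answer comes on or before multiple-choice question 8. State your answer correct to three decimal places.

Finishing within 8 multiple-choice questions ⇔ at least 3 successes in the first 8. With X ~ Binomial(8, 0.48), P(Y ≤ 8) = 1 − P(X ≤ 2).
  k=0: C(8,0)·0.48^0·0.52^8 = 0.00535
  k=1: C(8,1)·0.48^1·0.52^7 = 0.03948
  k=2: C(8,2)·0.48^2·0.52^6 = 0.12754
1 − 0.17237 = 0.82763

0.828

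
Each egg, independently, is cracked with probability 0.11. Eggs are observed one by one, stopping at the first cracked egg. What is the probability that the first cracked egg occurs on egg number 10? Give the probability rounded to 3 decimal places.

0.039

Geometric (trials to first success), p = 0.11.
P(Y = 10) = (1−p)^9 · p = 0.35036 · 0.11 = 0.03854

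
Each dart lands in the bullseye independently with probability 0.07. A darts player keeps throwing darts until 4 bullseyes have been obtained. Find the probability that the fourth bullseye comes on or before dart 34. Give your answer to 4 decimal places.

0.2122

Finishing within 34 darts ⇔ at least 4 successes in the first 34. With X ~ Binomial(34, 0.07), P(Y ≤ 34) = 1 − P(X ≤ 3).
  k=0: C(34,0)·0.07^0·0.93^34 = 0.084805
  k=1: C(34,1)·0.07^1·0.93^33 = 0.217027
  k=2: C(34,2)·0.07^2·0.93^32 = 0.269534
  k=3: C(34,3)·0.07^3·0.93^31 = 0.216400
1 − 0.787766 = 0.212234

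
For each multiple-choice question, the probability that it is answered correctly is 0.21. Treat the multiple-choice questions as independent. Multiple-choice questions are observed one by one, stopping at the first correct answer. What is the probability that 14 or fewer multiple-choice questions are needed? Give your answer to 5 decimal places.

Y = number of multiple-choice questions to the first success; geometric, p = 0.21.
P(Y ≤ 14) = 1 − (1−p)^14 = 1 − 0.0368790 = 0.9631210

0.96312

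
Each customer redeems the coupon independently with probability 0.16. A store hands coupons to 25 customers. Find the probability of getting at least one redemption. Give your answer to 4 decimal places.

P(at least one) = 1 − P(none) = 1 − (1 − 0.16)^25
= 1 − 0.012793 = 0.987207

0.9872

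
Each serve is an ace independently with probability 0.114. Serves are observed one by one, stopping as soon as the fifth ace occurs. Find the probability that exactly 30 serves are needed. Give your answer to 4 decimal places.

0.0222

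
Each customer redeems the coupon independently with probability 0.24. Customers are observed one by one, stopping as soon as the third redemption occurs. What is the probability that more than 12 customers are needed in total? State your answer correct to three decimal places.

0.422

Needing more than 12 customers ⇔ fewer than 3 successes in the first 12. With X ~ Binomial(12, 0.24), P(Y > 12) = P(X ≤ 2).
  k=0: C(12,0)·0.24^0·0.76^12 = 0.03713
  k=1: C(12,1)·0.24^1·0.76^11 = 0.14072
  k=2: C(12,2)·0.24^2·0.76^10 = 0.24440
P(X ≤ 2) = 0.42225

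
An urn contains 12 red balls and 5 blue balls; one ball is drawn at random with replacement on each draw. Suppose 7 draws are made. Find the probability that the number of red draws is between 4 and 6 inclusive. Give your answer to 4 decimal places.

0.7941

X ~ Binomial(7, 0.705882); P(4 ≤ X ≤ 6) = Σ C(7,k) p^k (1−p)^(7−k) over k:
  k=4: C(7,4)·0.705882^4·0.294118^3 = 0.221086
  k=5: C(7,5)·0.705882^5·0.294118^2 = 0.318363
  k=6: C(7,6)·0.705882^6·0.294118^1 = 0.254691
Total = 0.794140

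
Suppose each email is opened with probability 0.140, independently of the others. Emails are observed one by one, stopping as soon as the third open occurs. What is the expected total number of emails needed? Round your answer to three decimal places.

Y = total emails until the third success; negative binomial with r=3, p=0.14.
E[Y] = r / p = 3 / 0.14 = 21.42857

21.429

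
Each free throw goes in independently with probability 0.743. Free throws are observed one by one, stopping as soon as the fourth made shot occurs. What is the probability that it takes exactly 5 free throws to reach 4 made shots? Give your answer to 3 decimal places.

Y = trial on which the fourth success occurs; negative binomial, r=4, p=0.743.
P(Y=5) = C(4,3) · p^4 · (1−p)^1
= 4 · 0.30476 · 0.257 = 0.31329

0.313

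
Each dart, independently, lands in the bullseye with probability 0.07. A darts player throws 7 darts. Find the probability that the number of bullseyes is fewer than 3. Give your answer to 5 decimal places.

0.99031

X ~ Binomial(7, 0.07); P(X ≤ 2) = Σ C(7,k) p^k (1−p)^(7−k) over k:
  k=0: C(7,0)·0.07^0·0.93^7 = 0.6017009
  k=1: C(7,1)·0.07^1·0.93^6 = 0.3170252
  k=2: C(7,2)·0.07^2·0.93^5 = 0.0715863
Total = 0.9903124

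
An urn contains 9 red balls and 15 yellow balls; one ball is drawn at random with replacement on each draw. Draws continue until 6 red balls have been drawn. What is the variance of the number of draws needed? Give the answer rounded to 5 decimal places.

Y = total draws until the sixth success; negative binomial with r=6, p=0.375.
Var(Y) = r(1−p)/p² = 6·0.625 / 0.375² = 26.6666667

26.66667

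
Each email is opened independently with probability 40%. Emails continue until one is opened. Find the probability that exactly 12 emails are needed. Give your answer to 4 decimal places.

0.0015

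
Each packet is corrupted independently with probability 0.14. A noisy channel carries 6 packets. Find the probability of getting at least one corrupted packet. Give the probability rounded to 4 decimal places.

0.5954

P(at least one) = 1 − P(none) = 1 − (1 − 0.14)^6
= 1 − 0.404567 = 0.595433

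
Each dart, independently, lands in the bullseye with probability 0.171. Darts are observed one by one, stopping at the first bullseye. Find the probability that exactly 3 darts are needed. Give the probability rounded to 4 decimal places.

Geometric (trials to first success), p = 0.171.
P(Y = 3) = (1−p)^2 · p = 0.68724 · 0.171 = 0.117518

0.1175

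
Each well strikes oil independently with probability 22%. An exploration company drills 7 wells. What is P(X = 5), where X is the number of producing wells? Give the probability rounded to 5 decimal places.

0.00658

X ~ Binomial(n=7, p=0.22).
P(X=5) = C(7,5) · p^5 · (1−p)^2
= 21 · 0.00051536 · 0.6084 = 0.0065845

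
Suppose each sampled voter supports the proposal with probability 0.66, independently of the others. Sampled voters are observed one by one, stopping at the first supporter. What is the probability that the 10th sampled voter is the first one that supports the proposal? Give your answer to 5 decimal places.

0.00004

Geometric (trials to first success), p = 0.66.
P(Y = 10) = (1−p)^9 · p = 6.0717e-05 · 0.66 = 0.0000401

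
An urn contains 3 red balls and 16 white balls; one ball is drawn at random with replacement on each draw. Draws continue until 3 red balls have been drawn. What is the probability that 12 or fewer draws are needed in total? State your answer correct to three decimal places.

Finishing within 12 draws ⇔ at least 3 successes in the first 12. With X ~ Binomial(12, 0.157895), P(Y ≤ 12) = 1 − P(X ≤ 2).
  k=0: C(12,0)·0.157895^0·0.842105^12 = 0.12717
  k=1: C(12,1)·0.157895^1·0.842105^11 = 0.28614
  k=2: C(12,2)·0.157895^2·0.842105^10 = 0.29508
1 − 0.70840 = 0.29160

0.292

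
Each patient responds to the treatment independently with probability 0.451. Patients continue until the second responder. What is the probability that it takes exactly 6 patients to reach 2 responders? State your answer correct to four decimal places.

Y = trial on which the second success occurs; negative binomial, r=2, p=0.451.
P(Y=6) = C(5,1) · p^2 · (1−p)^4
= 5 · 0.2034 · 0.090843 = 0.092387

0.0924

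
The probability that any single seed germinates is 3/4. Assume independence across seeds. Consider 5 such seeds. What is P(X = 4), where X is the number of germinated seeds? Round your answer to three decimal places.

0.396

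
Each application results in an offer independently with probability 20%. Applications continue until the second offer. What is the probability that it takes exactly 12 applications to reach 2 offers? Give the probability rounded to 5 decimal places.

Y = trial on which the second success occurs; negative binomial, r=2, p=0.20.
P(Y=12) = C(11,1) · p^2 · (1−p)^10
= 11 · 0.04 · 0.10737 = 0.0472446

0.04724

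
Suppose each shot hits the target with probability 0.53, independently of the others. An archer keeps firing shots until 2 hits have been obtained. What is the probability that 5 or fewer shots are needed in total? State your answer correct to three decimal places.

0.848

Finishing within 5 shots ⇔ at least 2 successes in the first 5. With X ~ Binomial(5, 0.53), P(Y ≤ 5) = 1 − P(X ≤ 1).
  k=0: C(5,0)·0.53^0·0.47^5 = 0.02293
  k=1: C(5,1)·0.53^1·0.47^4 = 0.12931
1 − 0.15225 = 0.84775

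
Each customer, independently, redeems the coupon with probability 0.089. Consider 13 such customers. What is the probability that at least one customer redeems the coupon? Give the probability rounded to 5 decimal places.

0.70233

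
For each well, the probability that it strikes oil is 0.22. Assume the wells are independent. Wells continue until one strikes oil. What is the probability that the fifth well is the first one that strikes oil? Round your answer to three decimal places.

0.081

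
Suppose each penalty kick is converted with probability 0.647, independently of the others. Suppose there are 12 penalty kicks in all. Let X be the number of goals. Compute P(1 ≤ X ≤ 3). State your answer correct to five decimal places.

X ~ Binomial(12, 0.647); P(1 ≤ X ≤ 3) = Σ C(12,k) p^k (1−p)^(12−k) over k:
  k=1: C(12,1)·0.647^1·0.353^11 = 0.0000823
  k=2: C(12,2)·0.647^2·0.353^10 = 0.0008300
  k=3: C(12,3)·0.647^3·0.353^9 = 0.0050712
Total = 0.0059835

0.00598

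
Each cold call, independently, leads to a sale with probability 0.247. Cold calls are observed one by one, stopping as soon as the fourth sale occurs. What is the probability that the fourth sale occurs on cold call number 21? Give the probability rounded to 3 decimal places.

Y = trial on which the fourth success occurs; negative binomial, r=4, p=0.247.
P(Y=21) = C(20,3) · p^4 · (1−p)^17
= 1140 · 0.0037221 · 0.0080448 = 0.03414

0.034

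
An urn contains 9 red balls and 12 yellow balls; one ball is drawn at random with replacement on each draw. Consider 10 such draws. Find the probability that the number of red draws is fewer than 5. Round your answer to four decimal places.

0.5601

X ~ Binomial(10, 0.428571); P(X ≤ 4) = Σ C(10,k) p^k (1−p)^(10−k) over k:
  k=0: C(10,0)·0.428571^0·0.571429^10 = 0.003712
  k=1: C(10,1)·0.428571^1·0.571429^9 = 0.027841
  k=2: C(10,2)·0.428571^2·0.571429^8 = 0.093962
  k=3: C(10,3)·0.428571^3·0.571429^7 = 0.187925
  k=4: C(10,4)·0.428571^4·0.571429^6 = 0.246652
Total = 0.560092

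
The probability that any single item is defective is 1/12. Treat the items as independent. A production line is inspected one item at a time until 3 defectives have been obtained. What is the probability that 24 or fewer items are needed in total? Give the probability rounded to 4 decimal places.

0.3232

Finishing within 24 items ⇔ at least 3 successes in the first 24. With X ~ Binomial(24, 0.083333), P(Y ≤ 24) = 1 − P(X ≤ 2).
  k=0: C(24,0)·0.083333^0·0.916667^24 = 0.123901
  k=1: C(24,1)·0.083333^1·0.916667^23 = 0.270329
  k=2: C(24,2)·0.083333^2·0.916667^22 = 0.282617
1 − 0.676847 = 0.323153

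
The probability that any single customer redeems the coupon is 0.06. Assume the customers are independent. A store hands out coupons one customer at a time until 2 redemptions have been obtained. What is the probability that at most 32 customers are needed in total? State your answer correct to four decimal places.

0.5799

Finishing within 32 customers ⇔ at least 2 successes in the first 32. With X ~ Binomial(32, 0.06), P(Y ≤ 32) = 1 − P(X ≤ 1).
  k=0: C(32,0)·0.06^0·0.94^32 = 0.138067
  k=1: C(32,1)·0.06^1·0.94^31 = 0.282010
1 − 0.420078 = 0.579922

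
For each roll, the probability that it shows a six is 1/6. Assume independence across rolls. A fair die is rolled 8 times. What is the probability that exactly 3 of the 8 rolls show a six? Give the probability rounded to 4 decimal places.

X ~ Binomial(n=8, p=0.166667).
P(X=3) = C(8,3) · p^3 · (1−p)^5
= 56 · 0.0046296 · 0.40188 = 0.104190

0.1042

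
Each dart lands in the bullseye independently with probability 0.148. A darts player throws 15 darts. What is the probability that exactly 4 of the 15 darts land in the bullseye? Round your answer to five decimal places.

X ~ Binomial(n=15, p=0.148).
P(X=4) = C(15,4) · p^4 · (1−p)^11
= 1365 · 0.00047979 · 0.17173 = 0.1124644

0.11246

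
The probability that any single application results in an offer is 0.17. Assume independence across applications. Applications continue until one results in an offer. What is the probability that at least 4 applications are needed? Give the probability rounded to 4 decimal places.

Y = number of applications to the first success; geometric, p = 0.17.
P(Y > 3) = P(first 3 all fail) = (1−p)^3 = 0.571787

0.5718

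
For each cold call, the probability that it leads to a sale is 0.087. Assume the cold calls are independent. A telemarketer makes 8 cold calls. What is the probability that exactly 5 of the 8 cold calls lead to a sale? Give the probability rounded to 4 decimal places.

0.0002

X ~ Binomial(n=8, p=0.087).
P(X=5) = C(8,5) · p^5 · (1−p)^3
= 56 · 4.9842e-06 · 0.76105 = 0.000212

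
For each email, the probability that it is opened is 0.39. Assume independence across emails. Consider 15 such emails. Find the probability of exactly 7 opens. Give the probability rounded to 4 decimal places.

0.1693

X ~ Binomial(n=15, p=0.39).
P(X=7) = C(15,7) · p^7 · (1−p)^8
= 6435 · 0.0013723 · 0.019171 = 0.169293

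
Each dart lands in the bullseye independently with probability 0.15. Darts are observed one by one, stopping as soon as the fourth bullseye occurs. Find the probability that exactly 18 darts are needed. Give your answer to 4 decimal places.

0.0354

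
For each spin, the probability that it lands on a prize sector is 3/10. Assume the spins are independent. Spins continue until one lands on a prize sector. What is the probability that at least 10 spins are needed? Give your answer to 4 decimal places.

0.0404

Y = number of spins to the first success; geometric, p = 0.30.
P(Y > 9) = P(first 9 all fail) = (1−p)^9 = 0.040354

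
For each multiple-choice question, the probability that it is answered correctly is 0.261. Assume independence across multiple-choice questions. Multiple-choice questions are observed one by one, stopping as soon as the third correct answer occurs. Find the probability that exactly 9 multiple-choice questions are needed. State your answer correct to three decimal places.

Y = trial on which the third success occurs; negative binomial, r=3, p=0.261.
P(Y=9) = C(8,2) · p^3 · (1−p)^6
= 28 · 0.01778 · 0.16288 = 0.08109

0.081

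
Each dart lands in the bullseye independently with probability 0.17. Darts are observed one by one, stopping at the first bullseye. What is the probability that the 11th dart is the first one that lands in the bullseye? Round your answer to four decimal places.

0.0264

Geometric (trials to first success), p = 0.17.
P(Y = 11) = (1−p)^10 · p = 0.15516 · 0.17 = 0.026377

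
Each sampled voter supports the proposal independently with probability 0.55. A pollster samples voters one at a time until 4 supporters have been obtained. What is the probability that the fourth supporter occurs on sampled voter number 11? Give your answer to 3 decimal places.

0.041

Y = trial on which the fourth success occurs; negative binomial, r=4, p=0.55.
P(Y=11) = C(10,3) · p^4 · (1−p)^7
= 120 · 0.091506 · 0.0037367 = 0.04103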